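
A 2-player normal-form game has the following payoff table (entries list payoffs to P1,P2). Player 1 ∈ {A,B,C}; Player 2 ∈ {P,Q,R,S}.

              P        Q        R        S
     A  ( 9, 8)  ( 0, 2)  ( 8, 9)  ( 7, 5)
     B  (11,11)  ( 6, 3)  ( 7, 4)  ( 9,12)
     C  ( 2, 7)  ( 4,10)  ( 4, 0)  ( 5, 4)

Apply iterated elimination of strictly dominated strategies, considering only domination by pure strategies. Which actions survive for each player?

Remaining: P1:{A,B} P2:{P,R,S}

P1 drop C (B beats it: P:11>2 Q:6>4 R:7>4 S:9>5)
P2 drop Q (P beats it: A:8>2 B:11>3)
P1→{A,B} P2→{P,R,S}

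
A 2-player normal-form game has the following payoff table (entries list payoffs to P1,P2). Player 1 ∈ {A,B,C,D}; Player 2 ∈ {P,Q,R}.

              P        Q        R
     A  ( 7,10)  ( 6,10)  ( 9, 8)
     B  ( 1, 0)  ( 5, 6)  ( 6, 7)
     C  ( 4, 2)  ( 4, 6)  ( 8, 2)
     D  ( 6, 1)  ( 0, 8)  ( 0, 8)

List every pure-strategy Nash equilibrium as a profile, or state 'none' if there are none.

NE set: (A,P), (A,Q)

(A,P): NE
(A,Q): NE
(A,R): not NE [P2→Q gives 10>8]
(B,P): not NE [P1→A gives 7>1; P2→R gives 7>0]
(B,Q): not NE [P1→A gives 6>5; P2→R gives 7>6]
(B,R): not NE [P1→A gives 9>6]
(C,P): not NE [P1→A gives 7>4; P2→Q gives 6>2]
(C,Q): not NE [P1→A gives 6>4]
(C,R): not NE [P1→A gives 9>8; P2→Q gives 6>2]
(D,P): not NE [P1→A gives 7>6; P2→R gives 8>1]
(D,Q): not NE [P1→A gives 6>0]
(D,R): not NE [P1→A gives 9>0]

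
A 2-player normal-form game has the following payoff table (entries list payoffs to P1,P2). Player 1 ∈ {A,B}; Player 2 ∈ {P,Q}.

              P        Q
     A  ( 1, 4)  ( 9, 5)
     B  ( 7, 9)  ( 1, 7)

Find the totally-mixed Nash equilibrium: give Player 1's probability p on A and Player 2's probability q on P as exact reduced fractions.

P1 indiff ⇒ q·1+(1-q)·9 = q·7+(1-q)·1 ⇒ q(-6) = (1-q)(-8) ⇒ q = 4/7
P2 indiff ⇒ p·4+(1-p)·9 = p·5+(1-p)·7 ⇒ p(-1) = (1-p)(-2) ⇒ p = 2/3

P1 mixes 2/3 on A; P2 mixes 4/7 on P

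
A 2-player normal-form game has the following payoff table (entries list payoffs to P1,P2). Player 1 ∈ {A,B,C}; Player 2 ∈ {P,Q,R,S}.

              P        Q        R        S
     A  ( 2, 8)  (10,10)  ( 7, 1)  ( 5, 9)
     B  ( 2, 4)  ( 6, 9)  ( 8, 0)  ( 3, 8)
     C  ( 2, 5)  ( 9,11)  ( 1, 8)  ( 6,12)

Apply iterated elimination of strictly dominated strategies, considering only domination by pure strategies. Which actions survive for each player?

P2 drop P (Q beats it: A:10>8 B:9>4 C:11>5)
P2 drop R (Q beats it: A:10>1 B:9>0 C:11>8)
P1 drop B (A beats it: Q:10>6 S:5>3)
P1→{A,C} P2→{Q,S}

IESDS → P1:{A,C} P2:{Q,S}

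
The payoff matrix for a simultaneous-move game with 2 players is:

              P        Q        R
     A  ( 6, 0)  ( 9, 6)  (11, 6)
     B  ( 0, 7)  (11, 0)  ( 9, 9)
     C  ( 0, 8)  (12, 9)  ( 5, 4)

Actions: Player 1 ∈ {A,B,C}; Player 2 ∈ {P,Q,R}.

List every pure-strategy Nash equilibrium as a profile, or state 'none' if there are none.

PSNE = {(A,R), (C,Q)}

(A,P): not NE [P2→R gives 6>0]
(A,Q): not NE [P1→C gives 12>9]
(A,R): NE
(B,P): not NE [P1→A gives 6>0; P2→R gives 9>7]
(B,Q): not NE [P1→C gives 12>11; P2→R gives 9>0]
(B,R): not NE [P1→A gives 11>9]
(C,P): not NE [P1→A gives 6>0; P2→Q gives 9>8]
(C,Q): NE
(C,R): not NE [P1→A gives 11>5; P2→Q gives 9>4]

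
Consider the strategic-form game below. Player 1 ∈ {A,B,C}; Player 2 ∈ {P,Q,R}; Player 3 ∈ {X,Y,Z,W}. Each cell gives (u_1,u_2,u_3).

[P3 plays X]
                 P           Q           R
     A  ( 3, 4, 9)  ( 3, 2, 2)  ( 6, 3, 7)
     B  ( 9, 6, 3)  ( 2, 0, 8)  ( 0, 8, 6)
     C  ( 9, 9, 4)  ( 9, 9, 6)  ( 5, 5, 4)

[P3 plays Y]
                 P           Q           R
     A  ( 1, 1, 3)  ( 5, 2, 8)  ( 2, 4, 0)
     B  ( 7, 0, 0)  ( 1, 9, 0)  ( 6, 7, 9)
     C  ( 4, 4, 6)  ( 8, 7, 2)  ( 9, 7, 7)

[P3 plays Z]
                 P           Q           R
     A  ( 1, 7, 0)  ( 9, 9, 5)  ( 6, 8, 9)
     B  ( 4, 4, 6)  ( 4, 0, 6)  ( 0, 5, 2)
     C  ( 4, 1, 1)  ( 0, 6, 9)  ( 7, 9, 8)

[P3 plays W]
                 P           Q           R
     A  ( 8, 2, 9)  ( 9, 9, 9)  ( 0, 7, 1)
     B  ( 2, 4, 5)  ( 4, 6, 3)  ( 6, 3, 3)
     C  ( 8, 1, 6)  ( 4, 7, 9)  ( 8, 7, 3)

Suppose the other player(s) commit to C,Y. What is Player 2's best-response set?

u_2(P vs C,Y) = 4
u_2(Q vs C,Y) = 7
u_2(R vs C,Y) = 7
max payoff 7 at {Q,R}

BR_2 = {Q,R}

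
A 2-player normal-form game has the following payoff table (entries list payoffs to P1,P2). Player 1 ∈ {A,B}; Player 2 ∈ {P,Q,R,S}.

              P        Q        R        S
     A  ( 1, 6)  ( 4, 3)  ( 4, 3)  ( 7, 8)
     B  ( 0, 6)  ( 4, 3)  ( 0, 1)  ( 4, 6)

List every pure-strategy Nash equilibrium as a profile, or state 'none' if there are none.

PSNE = {(A,S)}

(A,P): not NE [P2→S gives 8>6]
(A,Q): not NE [P2→S gives 8>3]
(A,R): not NE [P2→S gives 8>3]
(A,S): NE
(B,P): not NE [P1→A gives 1>0]
(B,Q): not NE [P2→S gives 6>3]
(B,R): not NE [P1→A gives 4>0; P2→S gives 6>1]
(B,S): not NE [P1→A gives 7>4]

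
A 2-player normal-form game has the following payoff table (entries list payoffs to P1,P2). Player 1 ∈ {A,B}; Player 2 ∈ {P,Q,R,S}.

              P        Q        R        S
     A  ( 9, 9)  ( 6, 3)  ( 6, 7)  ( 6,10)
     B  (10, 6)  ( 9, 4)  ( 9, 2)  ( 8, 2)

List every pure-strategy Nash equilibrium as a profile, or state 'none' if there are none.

(A,P): not NE [P1→B gives 10>9; P2→S gives 10>9]
(A,Q): not NE [P1→B gives 9>6; P2→S gives 10>3]
(A,R): not NE [P1→B gives 9>6; P2→S gives 10>7]
(A,S): not NE [P1→B gives 8>6]
(B,P): NE
(B,Q): not NE [P2→P gives 6>4]
(B,R): not NE [P2→P gives 6>2]
(B,S): not NE [P2→P gives 6>2]

NE set: (B,P)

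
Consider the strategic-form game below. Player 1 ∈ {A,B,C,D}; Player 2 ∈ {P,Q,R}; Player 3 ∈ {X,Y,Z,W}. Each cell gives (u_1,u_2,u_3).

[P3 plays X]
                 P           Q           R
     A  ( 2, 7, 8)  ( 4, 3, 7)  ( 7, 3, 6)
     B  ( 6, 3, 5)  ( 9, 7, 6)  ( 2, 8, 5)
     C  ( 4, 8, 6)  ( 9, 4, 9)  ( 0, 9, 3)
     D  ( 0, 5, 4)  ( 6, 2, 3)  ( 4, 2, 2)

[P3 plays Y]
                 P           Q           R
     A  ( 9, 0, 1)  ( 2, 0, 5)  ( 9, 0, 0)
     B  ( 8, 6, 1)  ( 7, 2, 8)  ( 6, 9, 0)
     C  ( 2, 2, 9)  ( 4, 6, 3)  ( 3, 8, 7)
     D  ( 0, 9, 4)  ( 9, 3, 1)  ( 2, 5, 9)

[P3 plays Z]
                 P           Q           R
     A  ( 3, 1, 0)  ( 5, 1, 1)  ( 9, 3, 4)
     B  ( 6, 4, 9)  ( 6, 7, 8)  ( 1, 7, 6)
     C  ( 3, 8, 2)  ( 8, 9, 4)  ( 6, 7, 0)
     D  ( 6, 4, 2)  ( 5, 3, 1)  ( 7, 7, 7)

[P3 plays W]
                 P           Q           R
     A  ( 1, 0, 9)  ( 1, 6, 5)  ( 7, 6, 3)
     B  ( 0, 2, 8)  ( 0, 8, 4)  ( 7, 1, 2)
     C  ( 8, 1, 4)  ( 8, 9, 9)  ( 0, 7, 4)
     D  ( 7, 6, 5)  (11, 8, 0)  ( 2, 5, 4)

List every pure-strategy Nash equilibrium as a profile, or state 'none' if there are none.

(A,P,X): not NE [P1→B gives 6>2; P3→W gives 9>8]
(A,P,Y): not NE [P3→W gives 9>1]
(A,P,Z): not NE [P1→D gives 6>3; P2→R gives 3>1; P3→W gives 9>0]
(A,P,W): not NE [P1→C gives 8>1; P2→R gives 6>0]
(A,Q,X): not NE [P1→C gives 9>4; P2→P gives 7>3]
(A,Q,Y): not NE [P1→D gives 9>2; P3→X gives 7>5]
(A,Q,Z): not NE [P1→C gives 8>5; P2→R gives 3>1; P3→X gives 7>1]
(A,Q,W): not NE [P1→D gives 11>1; P3→X gives 7>5]
(A,R,X): not NE [P2→P gives 7>3]
(A,R,Y): not NE [P3→X gives 6>0]
(A,R,Z): not NE [P3→X gives 6>4]
(A,R,W): not NE [P3→X gives 6>3]
(B,P,X): not NE [P2→R gives 8>3; P3→Z gives 9>5]
(B,P,Y): not NE [P1→A gives 9>8; P2→R gives 9>6; P3→Z gives 9>1]
(B,P,Z): not NE [P2→R gives 7>4]
(B,P,W): not NE [P1→C gives 8>0; P2→Q gives 8>2; P3→Z gives 9>8]
(B,Q,X): not NE [P2→R gives 8>7; P3→Z gives 8>6]
(B,Q,Y): not NE [P1→D gives 9>7; P2→R gives 9>2]
(B,Q,Z): not NE [P1→C gives 8>6]
(B,Q,W): not NE [P1→D gives 11>0; P3→Z gives 8>4]
(B,R,X): not NE [P1→A gives 7>2; P3→Z gives 6>5]
(B,R,Y): not NE [P1→A gives 9>6; P3→Z gives 6>0]
(B,R,Z): not NE [P1→A gives 9>1]
(B,R,W): not NE [P2→Q gives 8>1; P3→Z gives 6>2]
(C,P,X): not NE [P1→B gives 6>4; P2→R gives 9>8; P3→Y gives 9>6]
(C,P,Y): not NE [P1→A gives 9>2; P2→R gives 8>2]
(C,P,Z): not NE [P1→D gives 6>3; P2→Q gives 9>8; P3→Y gives 9>2]
(C,P,W): not NE [P2→Q gives 9>1; P3→Y gives 9>4]
(C,Q,X): not NE [P2→R gives 9>4]
(C,Q,Y): not NE [P1→D gives 9>4; P2→R gives 8>6; P3→W gives 9>3]
(C,Q,Z): not NE [P3→W gives 9>4]
(C,Q,W): not NE [P1→D gives 11>8]
(C,R,X): not NE [P1→A gives 7>0; P3→Y gives 7>3]
(C,R,Y): not NE [P1→A gives 9>3]
(C,R,Z): not NE [P1→A gives 9>6; P2→Q gives 9>7; P3→Y gives 7>0]
(C,R,W): not NE [P1→B gives 7>0; P2→Q gives 9>7; P3→Y gives 7>4]
(D,P,X): not NE [P1→B gives 6>0; P3→W gives 5>4]
(D,P,Y): not NE [P1→A gives 9>0; P3→W gives 5>4]
(D,P,Z): not NE [P2→R gives 7>4; P3→W gives 5>2]
(D,P,W): not NE [P1→C gives 8>7; P2→Q gives 8>6]
(D,Q,X): not NE [P1→C gives 9>6; P2→P gives 5>2]
(D,Q,Y): not NE [P2→P gives 9>3; P3→X gives 3>1]
(D,Q,Z): not NE [P1→C gives 8>5; P2→R gives 7>3; P3→X gives 3>1]
(D,Q,W): not NE [P3→X gives 3>0]
(D,R,X): not NE [P1→A gives 7>4; P2→P gives 5>2; P3→Y gives 9>2]
(D,R,Y): not NE [P1→A gives 9>2; P2→P gives 9>5]
(D,R,Z): not NE [P1→A gives 9>7; P3→Y gives 9>7]
(D,R,W): not NE [P1→B gives 7>2; P2→Q gives 8>5; P3→Y gives 9>4]

Equilibria: none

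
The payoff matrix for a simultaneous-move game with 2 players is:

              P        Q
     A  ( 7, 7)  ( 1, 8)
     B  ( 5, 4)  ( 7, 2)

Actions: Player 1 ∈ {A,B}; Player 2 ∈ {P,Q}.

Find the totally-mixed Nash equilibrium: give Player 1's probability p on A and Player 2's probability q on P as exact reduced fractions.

(p,q) = (2/3, 3/4)

P1 indiff ⇒ q·7+(1-q)·1 = q·5+(1-q)·7 ⇒ q(2) = (1-q)(6) ⇒ q = 3/4
P2 indiff ⇒ p·7+(1-p)·4 = p·8+(1-p)·2 ⇒ p(-1) = (1-p)(-2) ⇒ p = 2/3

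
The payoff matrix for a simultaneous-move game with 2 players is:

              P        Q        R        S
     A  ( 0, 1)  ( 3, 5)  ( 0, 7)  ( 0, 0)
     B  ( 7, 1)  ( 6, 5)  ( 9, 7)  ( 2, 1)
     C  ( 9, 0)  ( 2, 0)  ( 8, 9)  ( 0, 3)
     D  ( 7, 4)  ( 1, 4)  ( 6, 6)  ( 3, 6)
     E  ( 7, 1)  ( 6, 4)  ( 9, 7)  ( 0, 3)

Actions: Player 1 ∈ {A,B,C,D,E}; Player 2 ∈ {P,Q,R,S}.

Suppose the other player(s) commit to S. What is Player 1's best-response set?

BR_1 = {D}

u_1(A vs S) = 0
u_1(B vs S) = 2
u_1(C vs S) = 0
u_1(D vs S) = 3
u_1(E vs S) = 0
max payoff 3 at {D}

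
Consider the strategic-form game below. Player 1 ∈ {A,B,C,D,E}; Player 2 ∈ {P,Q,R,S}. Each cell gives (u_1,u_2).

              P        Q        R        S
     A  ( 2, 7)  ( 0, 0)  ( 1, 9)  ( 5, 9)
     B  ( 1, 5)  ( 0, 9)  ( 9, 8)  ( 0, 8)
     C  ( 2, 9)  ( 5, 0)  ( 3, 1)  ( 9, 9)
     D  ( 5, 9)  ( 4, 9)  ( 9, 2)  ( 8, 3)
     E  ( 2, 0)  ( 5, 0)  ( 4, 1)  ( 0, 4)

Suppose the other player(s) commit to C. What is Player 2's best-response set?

BR_2 = {P,S}

u_2(P vs C) = 9
u_2(Q vs C) = 0
u_2(R vs C) = 1
u_2(S vs C) = 9
max payoff 9 at {P,S}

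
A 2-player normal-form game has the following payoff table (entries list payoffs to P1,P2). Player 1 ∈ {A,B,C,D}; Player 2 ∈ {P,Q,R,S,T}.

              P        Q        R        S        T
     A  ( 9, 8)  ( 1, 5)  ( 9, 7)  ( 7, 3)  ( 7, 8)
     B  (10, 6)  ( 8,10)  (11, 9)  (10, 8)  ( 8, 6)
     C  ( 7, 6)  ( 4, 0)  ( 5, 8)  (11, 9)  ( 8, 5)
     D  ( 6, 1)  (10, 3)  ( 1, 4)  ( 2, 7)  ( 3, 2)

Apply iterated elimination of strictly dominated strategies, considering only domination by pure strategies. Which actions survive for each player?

Remaining: P1:{B,C,D} P2:{Q,R,S}

P1 drop A (B beats it: P:10>9 Q:8>1 R:11>9 S:10>7 T:8>7)
P2 drop P (R beats it: B:9>6 C:8>6 D:4>1)
P2 drop T (R beats it: B:9>6 C:8>5 D:4>2)
P1→{B,C,D} P2→{Q,R,S}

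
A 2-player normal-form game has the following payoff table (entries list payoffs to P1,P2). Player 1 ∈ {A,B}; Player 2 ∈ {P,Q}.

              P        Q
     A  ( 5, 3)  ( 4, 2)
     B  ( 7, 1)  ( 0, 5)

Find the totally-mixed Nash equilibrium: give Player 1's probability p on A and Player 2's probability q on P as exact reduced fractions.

p=4/5, q=2/3

P1 indiff ⇒ q·5+(1-q)·4 = q·7+(1-q)·0 ⇒ q(-2) = (1-q)(-4) ⇒ q = 2/3
P2 indiff ⇒ p·3+(1-p)·1 = p·2+(1-p)·5 ⇒ p(1) = (1-p)(4) ⇒ p = 4/5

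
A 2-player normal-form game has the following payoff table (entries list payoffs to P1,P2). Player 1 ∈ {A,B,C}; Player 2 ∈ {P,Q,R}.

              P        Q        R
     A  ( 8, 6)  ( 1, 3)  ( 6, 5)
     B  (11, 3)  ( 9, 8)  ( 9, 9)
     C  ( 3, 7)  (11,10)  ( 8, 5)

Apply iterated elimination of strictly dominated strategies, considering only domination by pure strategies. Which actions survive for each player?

IESDS → P1:{B,C} P2:{Q,R}

P1 drop A (B beats it: P:11>8 Q:9>1 R:9>6)
P2 drop P (Q beats it: B:8>3 C:10>7)
P1→{B,C} P2→{Q,R}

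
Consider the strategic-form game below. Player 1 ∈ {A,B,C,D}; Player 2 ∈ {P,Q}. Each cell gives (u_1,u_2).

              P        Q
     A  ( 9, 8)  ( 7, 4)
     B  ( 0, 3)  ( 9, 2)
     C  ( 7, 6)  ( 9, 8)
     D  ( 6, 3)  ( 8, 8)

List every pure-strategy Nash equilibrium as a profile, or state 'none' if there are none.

(A,P): NE
(A,Q): not NE [P1→C gives 9>7; P2→P gives 8>4]
(B,P): not NE [P1→A gives 9>0]
(B,Q): not NE [P2→P gives 3>2]
(C,P): not NE [P1→A gives 9>7; P2→Q gives 8>6]
(C,Q): NE
(D,P): not NE [P1→A gives 9>6; P2→Q gives 8>3]
(D,Q): not NE [P1→C gives 9>8]

Nash profiles: (A,P), (C,Q)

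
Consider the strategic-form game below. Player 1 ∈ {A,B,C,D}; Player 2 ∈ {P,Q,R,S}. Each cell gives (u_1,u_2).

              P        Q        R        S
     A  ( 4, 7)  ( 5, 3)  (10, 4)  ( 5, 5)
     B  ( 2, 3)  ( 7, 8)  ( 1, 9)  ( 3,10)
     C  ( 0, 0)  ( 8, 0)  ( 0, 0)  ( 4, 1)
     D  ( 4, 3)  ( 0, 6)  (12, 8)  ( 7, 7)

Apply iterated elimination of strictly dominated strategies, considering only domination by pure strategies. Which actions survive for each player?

P2 drop Q (S beats it: A:5>3 B:10>8 C:1>0 D:7>6)
P1 drop B (A beats it: P:4>2 R:10>1 S:5>3)
P1 drop C (A beats it: P:4>0 R:10>0 S:5>4)
P1→{A,D} P2→{P,R,S}

Remaining: P1:{A,D} P2:{P,R,S}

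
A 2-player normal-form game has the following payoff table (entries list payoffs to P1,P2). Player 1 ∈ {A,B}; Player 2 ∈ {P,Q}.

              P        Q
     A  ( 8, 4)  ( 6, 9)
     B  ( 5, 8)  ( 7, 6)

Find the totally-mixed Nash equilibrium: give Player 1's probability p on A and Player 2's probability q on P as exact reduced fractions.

P1 indiff ⇒ q·8+(1-q)·6 = q·5+(1-q)·7 ⇒ q(3) = (1-q)(1) ⇒ q = 1/4
P2 indiff ⇒ p·4+(1-p)·8 = p·9+(1-p)·6 ⇒ p(-5) = (1-p)(-2) ⇒ p = 2/7

p=2/7, q=1/4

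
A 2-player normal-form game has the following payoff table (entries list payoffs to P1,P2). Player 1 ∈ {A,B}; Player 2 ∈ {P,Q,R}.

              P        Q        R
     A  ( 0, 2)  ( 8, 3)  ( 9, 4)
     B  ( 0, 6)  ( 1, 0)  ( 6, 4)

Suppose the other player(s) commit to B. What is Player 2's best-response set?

BR_2 = {P}

u_2(P vs B) = 6
u_2(Q vs B) = 0
u_2(R vs B) = 4
max payoff 6 at {P}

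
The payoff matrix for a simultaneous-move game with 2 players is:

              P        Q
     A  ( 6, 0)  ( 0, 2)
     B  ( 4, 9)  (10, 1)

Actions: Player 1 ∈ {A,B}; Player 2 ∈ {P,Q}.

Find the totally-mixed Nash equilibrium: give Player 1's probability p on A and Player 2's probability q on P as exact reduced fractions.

P1 indiff ⇒ q·6+(1-q)·0 = q·4+(1-q)·10 ⇒ q(2) = (1-q)(10) ⇒ q = 5/6
P2 indiff ⇒ p·0+(1-p)·9 = p·2+(1-p)·1 ⇒ p(-2) = (1-p)(-8) ⇒ p = 4/5

p=4/5, q=5/6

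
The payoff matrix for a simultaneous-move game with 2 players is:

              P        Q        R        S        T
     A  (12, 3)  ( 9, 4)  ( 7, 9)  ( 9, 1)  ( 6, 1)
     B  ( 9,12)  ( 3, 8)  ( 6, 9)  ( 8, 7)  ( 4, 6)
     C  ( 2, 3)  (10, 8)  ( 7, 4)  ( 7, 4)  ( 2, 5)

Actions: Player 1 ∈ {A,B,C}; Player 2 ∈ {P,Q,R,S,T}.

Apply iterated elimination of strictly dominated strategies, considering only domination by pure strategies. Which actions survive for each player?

P1 drop B (A beats it: P:12>9 Q:9>3 R:7>6 S:9>8 T:6>4)
P2 drop P (Q beats it: A:4>3 C:8>3)
P2 drop S (Q beats it: A:4>1 C:8>4)
P2 drop T (Q beats it: A:4>1 C:8>5)
P1→{A,C} P2→{Q,R}

Survivors P1:{A,C} P2:{Q,R}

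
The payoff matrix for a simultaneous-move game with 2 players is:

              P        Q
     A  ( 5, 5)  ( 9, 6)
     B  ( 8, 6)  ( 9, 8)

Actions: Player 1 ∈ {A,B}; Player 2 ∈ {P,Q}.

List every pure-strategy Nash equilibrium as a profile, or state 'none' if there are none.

(A,P): not NE [P1→B gives 8>5; P2→Q gives 6>5]
(A,Q): NE
(B,P): not NE [P2→Q gives 8>6]
(B,Q): NE

PSNE = {(A,Q), (B,Q)}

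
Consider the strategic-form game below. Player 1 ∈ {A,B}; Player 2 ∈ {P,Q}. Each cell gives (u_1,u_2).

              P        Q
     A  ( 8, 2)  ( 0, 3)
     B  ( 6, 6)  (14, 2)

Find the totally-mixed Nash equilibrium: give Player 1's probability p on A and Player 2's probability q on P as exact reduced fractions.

(p,q) = (4/5, 7/8)

P1 indiff ⇒ q·8+(1-q)·0 = q·6+(1-q)·14 ⇒ q(2) = (1-q)(14) ⇒ q = 7/8
P2 indiff ⇒ p·2+(1-p)·6 = p·3+(1-p)·2 ⇒ p(-1) = (1-p)(-4) ⇒ p = 4/5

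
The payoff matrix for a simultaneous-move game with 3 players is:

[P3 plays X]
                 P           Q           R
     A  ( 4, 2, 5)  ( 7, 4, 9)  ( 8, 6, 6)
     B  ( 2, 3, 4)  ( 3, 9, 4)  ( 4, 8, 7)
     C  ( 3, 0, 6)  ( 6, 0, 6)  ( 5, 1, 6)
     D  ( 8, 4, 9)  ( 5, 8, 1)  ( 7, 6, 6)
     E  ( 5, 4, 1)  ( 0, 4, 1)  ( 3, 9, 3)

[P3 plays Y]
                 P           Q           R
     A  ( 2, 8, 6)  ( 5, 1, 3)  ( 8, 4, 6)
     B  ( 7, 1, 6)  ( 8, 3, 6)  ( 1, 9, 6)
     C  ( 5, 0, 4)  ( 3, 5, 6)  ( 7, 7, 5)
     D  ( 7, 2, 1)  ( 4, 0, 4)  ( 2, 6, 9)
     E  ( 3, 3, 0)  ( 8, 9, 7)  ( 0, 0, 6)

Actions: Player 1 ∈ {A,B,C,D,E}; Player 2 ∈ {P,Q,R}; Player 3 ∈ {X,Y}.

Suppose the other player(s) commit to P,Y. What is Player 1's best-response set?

P1 best: {B,D}

u_1(A vs P,Y) = 2
u_1(B vs P,Y) = 7
u_1(C vs P,Y) = 5
u_1(D vs P,Y) = 7
u_1(E vs P,Y) = 3
max payoff 7 at {B,D}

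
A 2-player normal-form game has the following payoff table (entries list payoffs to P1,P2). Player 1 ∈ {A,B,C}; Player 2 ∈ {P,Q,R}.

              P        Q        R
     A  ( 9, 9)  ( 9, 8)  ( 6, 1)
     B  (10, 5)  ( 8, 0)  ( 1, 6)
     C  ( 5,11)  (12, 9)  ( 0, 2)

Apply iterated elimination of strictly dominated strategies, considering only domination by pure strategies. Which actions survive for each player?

IESDS → P1:{A,B} P2:{P,R}

P2 drop Q (P beats it: A:9>8 B:5>0 C:11>9)
P1 drop C (A beats it: P:9>5 R:6>0)
P1→{A,B} P2→{P,R}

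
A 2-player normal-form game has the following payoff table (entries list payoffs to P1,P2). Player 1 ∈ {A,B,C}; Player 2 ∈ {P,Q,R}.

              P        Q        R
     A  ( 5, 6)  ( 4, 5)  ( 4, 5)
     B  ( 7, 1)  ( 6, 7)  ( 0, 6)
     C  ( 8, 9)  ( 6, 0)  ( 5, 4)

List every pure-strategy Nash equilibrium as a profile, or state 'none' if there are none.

(A,P): not NE [P1→C gives 8>5]
(A,Q): not NE [P1→C gives 6>4; P2→P gives 6>5]
(A,R): not NE [P1→C gives 5>4; P2→P gives 6>5]
(B,P): not NE [P1→C gives 8>7; P2→Q gives 7>1]
(B,Q): NE
(B,R): not NE [P1→C gives 5>0; P2→Q gives 7>6]
(C,P): NE
(C,Q): not NE [P2→P gives 9>0]
(C,R): not NE [P2→P gives 9>4]

NE set: (B,Q), (C,P)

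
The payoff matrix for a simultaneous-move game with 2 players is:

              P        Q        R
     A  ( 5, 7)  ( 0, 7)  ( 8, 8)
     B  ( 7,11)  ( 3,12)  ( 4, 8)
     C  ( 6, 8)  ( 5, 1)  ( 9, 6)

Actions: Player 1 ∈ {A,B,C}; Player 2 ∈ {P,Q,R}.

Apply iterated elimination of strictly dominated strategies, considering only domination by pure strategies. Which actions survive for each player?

P1 drop A (C beats it: P:6>5 Q:5>0 R:9>8)
P2 drop R (P beats it: B:11>8 C:8>6)
P1→{B,C} P2→{P,Q}

Remaining: P1:{B,C} P2:{P,Q}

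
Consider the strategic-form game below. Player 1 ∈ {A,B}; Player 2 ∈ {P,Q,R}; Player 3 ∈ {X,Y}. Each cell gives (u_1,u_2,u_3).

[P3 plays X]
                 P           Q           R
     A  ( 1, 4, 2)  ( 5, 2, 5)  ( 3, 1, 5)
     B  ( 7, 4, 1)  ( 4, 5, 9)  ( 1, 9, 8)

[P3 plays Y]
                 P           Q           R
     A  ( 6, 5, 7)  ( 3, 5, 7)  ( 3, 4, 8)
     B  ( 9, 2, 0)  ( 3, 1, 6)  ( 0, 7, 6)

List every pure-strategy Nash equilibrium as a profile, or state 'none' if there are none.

(A,P,X): not NE [P1→B gives 7>1; P3→Y gives 7>2]
(A,P,Y): not NE [P1→B gives 9>6]
(A,Q,X): not NE [P2→P gives 4>2; P3→Y gives 7>5]
(A,Q,Y): NE
(A,R,X): not NE [P2→P gives 4>1; P3→Y gives 8>5]
(A,R,Y): not NE [P2→Q gives 5>4]
(B,P,X): not NE [P2→R gives 9>4]
(B,P,Y): not NE [P2→R gives 7>2; P3→X gives 1>0]
(B,Q,X): not NE [P1→A gives 5>4; P2→R gives 9>5]
(B,Q,Y): not NE [P2→R gives 7>1; P3→X gives 9>6]
(B,R,X): not NE [P1→A gives 3>1]
(B,R,Y): not NE [P1→A gives 3>0; P3→X gives 8>6]

Nash profiles: (A,Q,Y)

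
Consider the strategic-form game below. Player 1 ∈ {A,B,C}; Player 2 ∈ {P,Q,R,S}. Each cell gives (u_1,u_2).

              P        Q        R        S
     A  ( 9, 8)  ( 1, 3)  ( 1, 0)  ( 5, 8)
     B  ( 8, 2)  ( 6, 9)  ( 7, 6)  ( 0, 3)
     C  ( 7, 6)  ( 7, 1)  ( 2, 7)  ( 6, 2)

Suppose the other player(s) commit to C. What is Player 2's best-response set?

argmax u_2 = {R}

u_2(P vs C) = 6
u_2(Q vs C) = 1
u_2(R vs C) = 7
u_2(S vs C) = 2
max payoff 7 at {R}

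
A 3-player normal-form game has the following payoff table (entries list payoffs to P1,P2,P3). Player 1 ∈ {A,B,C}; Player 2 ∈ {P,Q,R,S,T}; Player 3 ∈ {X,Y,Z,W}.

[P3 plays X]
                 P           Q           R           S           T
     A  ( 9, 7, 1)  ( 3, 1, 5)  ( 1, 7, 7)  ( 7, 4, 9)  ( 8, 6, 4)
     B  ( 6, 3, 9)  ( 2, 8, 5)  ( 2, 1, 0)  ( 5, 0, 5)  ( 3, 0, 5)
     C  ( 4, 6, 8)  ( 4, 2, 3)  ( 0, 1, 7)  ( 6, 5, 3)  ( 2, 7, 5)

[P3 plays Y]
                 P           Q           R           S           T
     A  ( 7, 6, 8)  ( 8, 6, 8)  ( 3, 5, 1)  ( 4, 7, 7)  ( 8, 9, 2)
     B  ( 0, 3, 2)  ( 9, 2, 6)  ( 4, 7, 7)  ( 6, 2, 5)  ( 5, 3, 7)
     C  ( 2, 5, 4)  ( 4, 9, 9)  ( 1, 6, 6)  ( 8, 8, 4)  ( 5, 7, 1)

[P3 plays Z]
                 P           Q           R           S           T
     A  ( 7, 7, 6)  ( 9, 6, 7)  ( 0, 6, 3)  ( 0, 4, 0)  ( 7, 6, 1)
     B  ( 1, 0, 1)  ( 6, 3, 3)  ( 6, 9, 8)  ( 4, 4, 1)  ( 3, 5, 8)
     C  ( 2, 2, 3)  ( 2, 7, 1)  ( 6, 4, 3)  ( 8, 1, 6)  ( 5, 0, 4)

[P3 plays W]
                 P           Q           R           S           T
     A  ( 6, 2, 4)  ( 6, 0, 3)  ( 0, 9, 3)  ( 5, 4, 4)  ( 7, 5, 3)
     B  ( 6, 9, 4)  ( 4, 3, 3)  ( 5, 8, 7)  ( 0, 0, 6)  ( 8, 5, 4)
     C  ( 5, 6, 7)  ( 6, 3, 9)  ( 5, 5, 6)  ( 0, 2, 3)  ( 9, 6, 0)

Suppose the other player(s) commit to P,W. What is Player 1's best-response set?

argmax u_1 = {A,B}

u_1(A vs P,W) = 6
u_1(B vs P,W) = 6
u_1(C vs P,W) = 5
max payoff 6 at {A,B}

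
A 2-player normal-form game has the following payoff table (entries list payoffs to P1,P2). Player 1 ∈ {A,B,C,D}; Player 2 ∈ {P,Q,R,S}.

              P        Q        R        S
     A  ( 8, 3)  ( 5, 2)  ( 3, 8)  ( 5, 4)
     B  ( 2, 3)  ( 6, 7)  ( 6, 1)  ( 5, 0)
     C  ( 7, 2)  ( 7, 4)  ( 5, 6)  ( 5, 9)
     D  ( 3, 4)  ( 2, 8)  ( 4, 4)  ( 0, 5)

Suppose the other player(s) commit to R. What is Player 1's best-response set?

argmax u_1 = {B}

u_1(A vs R) = 3
u_1(B vs R) = 6
u_1(C vs R) = 5
u_1(D vs R) = 4
max payoff 6 at {B}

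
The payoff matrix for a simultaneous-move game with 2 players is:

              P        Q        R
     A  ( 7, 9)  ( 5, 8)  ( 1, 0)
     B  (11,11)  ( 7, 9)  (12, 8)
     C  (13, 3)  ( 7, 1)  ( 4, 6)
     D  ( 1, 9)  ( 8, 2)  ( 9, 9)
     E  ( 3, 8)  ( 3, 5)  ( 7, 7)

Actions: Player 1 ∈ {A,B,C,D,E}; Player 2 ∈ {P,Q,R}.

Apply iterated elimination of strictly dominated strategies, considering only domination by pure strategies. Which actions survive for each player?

IESDS → P1:{B,C} P2:{P,R}

P1 drop A (B beats it: P:11>7 Q:7>5 R:12>1)
P1 drop E (B beats it: P:11>3 Q:7>3 R:12>7)
P2 drop Q (P beats it: B:11>9 C:3>1 D:9>2)
P1 drop D (B beats it: P:11>1 R:12>9)
P1→{B,C} P2→{P,R}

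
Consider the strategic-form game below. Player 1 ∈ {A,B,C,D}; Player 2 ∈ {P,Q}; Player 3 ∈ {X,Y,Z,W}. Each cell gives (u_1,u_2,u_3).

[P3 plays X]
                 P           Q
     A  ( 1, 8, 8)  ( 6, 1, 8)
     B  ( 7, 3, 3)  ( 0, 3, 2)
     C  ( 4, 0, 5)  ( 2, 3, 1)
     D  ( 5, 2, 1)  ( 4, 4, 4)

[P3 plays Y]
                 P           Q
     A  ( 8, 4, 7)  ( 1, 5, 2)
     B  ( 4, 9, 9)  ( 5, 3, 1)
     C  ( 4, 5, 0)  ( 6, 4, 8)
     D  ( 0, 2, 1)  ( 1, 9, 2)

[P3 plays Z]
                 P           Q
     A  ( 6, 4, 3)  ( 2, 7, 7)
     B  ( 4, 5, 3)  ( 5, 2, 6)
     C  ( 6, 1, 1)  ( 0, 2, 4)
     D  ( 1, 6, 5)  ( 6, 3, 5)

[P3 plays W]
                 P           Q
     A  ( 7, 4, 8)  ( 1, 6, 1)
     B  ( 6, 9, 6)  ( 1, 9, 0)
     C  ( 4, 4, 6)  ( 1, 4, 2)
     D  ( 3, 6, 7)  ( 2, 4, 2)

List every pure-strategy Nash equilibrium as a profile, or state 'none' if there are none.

(A,P,X): not NE [P1→B gives 7>1]
(A,P,Y): not NE [P2→Q gives 5>4; P3→W gives 8>7]
(A,P,Z): not NE [P2→Q gives 7>4; P3→W gives 8>3]
(A,P,W): not NE [P2→Q gives 6>4]
(A,Q,X): not NE [P2→P gives 8>1]
(A,Q,Y): not NE [P1→C gives 6>1; P3→X gives 8>2]
(A,Q,Z): not NE [P1→D gives 6>2; P3→X gives 8>7]
(A,Q,W): not NE [P1→D gives 2>1; P3→X gives 8>1]
(B,P,X): not NE [P3→Y gives 9>3]
(B,P,Y): not NE [P1→A gives 8>4]
(B,P,Z): not NE [P1→C gives 6>4; P3→Y gives 9>3]
(B,P,W): not NE [P1→A gives 7>6; P3→Y gives 9>6]
(B,Q,X): not NE [P1→A gives 6>0; P3→Z gives 6>2]
(B,Q,Y): not NE [P1→C gives 6>5; P2→P gives 9>3; P3→Z gives 6>1]
(B,Q,Z): not NE [P1→D gives 6>5; P2→P gives 5>2]
(B,Q,W): not NE [P1→D gives 2>1; P3→Z gives 6>0]
(C,P,X): not NE [P1→B gives 7>4; P2→Q gives 3>0; P3→W gives 6>5]
(C,P,Y): not NE [P1→A gives 8>4; P3→W gives 6>0]
(C,P,Z): not NE [P2→Q gives 2>1; P3→W gives 6>1]
(C,P,W): not NE [P1→A gives 7>4]
(C,Q,X): not NE [P1→A gives 6>2; P3→Y gives 8>1]
(C,Q,Y): not NE [P2→P gives 5>4]
(C,Q,Z): not NE [P1→D gives 6>0; P3→Y gives 8>4]
(C,Q,W): not NE [P1→D gives 2>1; P3→Y gives 8>2]
(D,P,X): not NE [P1→B gives 7>5; P2→Q gives 4>2; P3→W gives 7>1]
(D,P,Y): not NE [P1→A gives 8>0; P2→Q gives 9>2; P3→W gives 7>1]
(D,P,Z): not NE [P1→C gives 6>1; P3→W gives 7>5]
(D,P,W): not NE [P1→A gives 7>3]
(D,Q,X): not NE [P1→A gives 6>4; P3→Z gives 5>4]
(D,Q,Y): not NE [P1→C gives 6>1; P3→Z gives 5>2]
(D,Q,Z): not NE [P2→P gives 6>3]
(D,Q,W): not NE [P2→P gives 6>4; P3→Z gives 5>2]

No pure NE.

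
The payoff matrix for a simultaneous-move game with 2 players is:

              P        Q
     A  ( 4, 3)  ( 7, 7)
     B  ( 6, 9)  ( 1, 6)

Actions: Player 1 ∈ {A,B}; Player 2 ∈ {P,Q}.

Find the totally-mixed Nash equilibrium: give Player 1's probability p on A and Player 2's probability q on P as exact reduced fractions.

P1 mixes 3/7 on A; P2 mixes 3/4 on P

P1 indiff ⇒ q·4+(1-q)·7 = q·6+(1-q)·1 ⇒ q(-2) = (1-q)(-6) ⇒ q = 3/4
P2 indiff ⇒ p·3+(1-p)·9 = p·7+(1-p)·6 ⇒ p(-4) = (1-p)(-3) ⇒ p = 3/7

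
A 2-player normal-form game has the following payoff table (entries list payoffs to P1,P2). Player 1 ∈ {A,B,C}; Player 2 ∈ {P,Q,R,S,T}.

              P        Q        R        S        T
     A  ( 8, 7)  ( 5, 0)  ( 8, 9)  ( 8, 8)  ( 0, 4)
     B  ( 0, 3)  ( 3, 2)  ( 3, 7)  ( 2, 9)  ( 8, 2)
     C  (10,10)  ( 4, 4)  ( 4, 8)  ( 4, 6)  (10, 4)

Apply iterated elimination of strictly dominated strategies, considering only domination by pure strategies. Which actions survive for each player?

P1 drop B (C beats it: P:10>0 Q:4>3 R:4>3 S:4>2 T:10>8)
P2 drop Q (P beats it: A:7>0 C:10>4)
P2 drop S (R beats it: A:9>8 C:8>6)
P2 drop T (P beats it: A:7>4 C:10>4)
P1→{A,C} P2→{P,R}

Remaining: P1:{A,C} P2:{P,R}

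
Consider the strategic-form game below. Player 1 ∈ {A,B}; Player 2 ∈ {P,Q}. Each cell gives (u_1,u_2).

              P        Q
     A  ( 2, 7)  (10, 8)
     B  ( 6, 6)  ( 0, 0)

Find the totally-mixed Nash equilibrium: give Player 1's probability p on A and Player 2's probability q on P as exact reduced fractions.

P1 indiff ⇒ q·2+(1-q)·10 = q·6+(1-q)·0 ⇒ q(-4) = (1-q)(-10) ⇒ q = 5/7
P2 indiff ⇒ p·7+(1-p)·6 = p·8+(1-p)·0 ⇒ p(-1) = (1-p)(-6) ⇒ p = 6/7

(p,q) = (6/7, 5/7)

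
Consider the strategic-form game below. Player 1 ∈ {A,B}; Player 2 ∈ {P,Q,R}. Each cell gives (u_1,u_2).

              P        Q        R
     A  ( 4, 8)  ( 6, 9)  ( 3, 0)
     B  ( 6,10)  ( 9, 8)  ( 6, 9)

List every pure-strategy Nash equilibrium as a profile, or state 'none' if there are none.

NE set: (B,P)

(A,P): not NE [P1→B gives 6>4; P2→Q gives 9>8]
(A,Q): not NE [P1→B gives 9>6]
(A,R): not NE [P1→B gives 6>3; P2→Q gives 9>0]
(B,P): NE
(B,Q): not NE [P2→P gives 10>8]
(B,R): not NE [P2→P gives 10>9]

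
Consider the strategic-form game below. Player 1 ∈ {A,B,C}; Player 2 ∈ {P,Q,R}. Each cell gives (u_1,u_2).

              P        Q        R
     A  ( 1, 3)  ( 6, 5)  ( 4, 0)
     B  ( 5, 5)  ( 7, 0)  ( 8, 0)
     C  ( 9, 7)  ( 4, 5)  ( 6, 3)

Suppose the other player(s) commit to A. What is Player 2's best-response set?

argmax u_2 = {Q}

u_2(P vs A) = 3
u_2(Q vs A) = 5
u_2(R vs A) = 0
max payoff 5 at {Q}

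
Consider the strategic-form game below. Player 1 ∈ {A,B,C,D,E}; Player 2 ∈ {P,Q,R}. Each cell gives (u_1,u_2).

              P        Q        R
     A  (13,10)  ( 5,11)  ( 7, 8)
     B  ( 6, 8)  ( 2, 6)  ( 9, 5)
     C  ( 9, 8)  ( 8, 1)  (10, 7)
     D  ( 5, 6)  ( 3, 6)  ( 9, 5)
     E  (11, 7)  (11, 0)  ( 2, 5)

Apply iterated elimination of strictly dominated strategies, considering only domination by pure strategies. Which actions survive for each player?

P1 drop B (C beats it: P:9>6 Q:8>2 R:10>9)
P1 drop D (C beats it: P:9>5 Q:8>3 R:10>9)
P2 drop R (P beats it: A:10>8 C:8>7 E:7>5)
P1 drop C (E beats it: P:11>9 Q:11>8)
P1→{A,E} P2→{P,Q}

Remaining: P1:{A,E} P2:{P,Q}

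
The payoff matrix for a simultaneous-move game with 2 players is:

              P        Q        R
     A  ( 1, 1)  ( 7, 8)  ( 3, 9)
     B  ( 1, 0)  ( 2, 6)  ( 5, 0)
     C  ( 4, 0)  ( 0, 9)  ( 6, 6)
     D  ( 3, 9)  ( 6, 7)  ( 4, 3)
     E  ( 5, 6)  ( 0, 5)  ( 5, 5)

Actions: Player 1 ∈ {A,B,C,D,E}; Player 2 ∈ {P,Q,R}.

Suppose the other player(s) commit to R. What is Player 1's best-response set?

P1 best: {C}

u_1(A vs R) = 3
u_1(B vs R) = 5
u_1(C vs R) = 6
u_1(D vs R) = 4
u_1(E vs R) = 5
max payoff 6 at {C}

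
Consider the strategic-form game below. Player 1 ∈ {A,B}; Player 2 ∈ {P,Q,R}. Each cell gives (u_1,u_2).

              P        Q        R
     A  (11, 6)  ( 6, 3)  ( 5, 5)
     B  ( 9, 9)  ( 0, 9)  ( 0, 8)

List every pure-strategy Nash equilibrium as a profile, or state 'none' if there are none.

PSNE = {(A,P)}

(A,P): NE
(A,Q): not NE [P2→P gives 6>3]
(A,R): not NE [P2→P gives 6>5]
(B,P): not NE [P1→A gives 11>9]
(B,Q): not NE [P1→A gives 6>0]
(B,R): not NE [P1→A gives 5>0; P2→Q gives 9>8]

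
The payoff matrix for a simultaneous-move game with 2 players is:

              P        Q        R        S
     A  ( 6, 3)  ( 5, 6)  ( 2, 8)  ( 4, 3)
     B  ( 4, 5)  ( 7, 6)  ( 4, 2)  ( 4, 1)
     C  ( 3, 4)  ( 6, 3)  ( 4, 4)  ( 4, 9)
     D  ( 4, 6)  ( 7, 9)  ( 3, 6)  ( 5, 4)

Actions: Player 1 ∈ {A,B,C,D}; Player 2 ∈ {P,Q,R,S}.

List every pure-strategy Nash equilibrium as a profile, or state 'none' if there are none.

(A,P): not NE [P2→R gives 8>3]
(A,Q): not NE [P1→D gives 7>5; P2→R gives 8>6]
(A,R): not NE [P1→C gives 4>2]
(A,S): not NE [P1→D gives 5>4; P2→R gives 8>3]
(B,P): not NE [P1→A gives 6>4; P2→Q gives 6>5]
(B,Q): NE
(B,R): not NE [P2→Q gives 6>2]
(B,S): not NE [P1→D gives 5>4; P2→Q gives 6>1]
(C,P): not NE [P1→A gives 6>3; P2→S gives 9>4]
(C,Q): not NE [P1→D gives 7>6; P2→S gives 9>3]
(C,R): not NE [P2→S gives 9>4]
(C,S): not NE [P1→D gives 5>4]
(D,P): not NE [P1→A gives 6>4; P2→Q gives 9>6]
(D,Q): NE
(D,R): not NE [P1→C gives 4>3; P2→Q gives 9>6]
(D,S): not NE [P2→Q gives 9>4]

PSNE = {(B,Q), (D,Q)}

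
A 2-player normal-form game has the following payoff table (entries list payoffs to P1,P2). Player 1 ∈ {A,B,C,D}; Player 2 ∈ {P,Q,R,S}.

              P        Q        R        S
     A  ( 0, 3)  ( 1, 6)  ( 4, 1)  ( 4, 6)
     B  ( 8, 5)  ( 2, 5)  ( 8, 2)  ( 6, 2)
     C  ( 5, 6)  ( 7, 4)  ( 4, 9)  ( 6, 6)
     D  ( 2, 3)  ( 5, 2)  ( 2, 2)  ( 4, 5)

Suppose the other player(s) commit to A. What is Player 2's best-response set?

u_2(P vs A) = 3
u_2(Q vs A) = 6
u_2(R vs A) = 1
u_2(S vs A) = 6
max payoff 6 at {Q,S}

argmax u_2 = {Q,S}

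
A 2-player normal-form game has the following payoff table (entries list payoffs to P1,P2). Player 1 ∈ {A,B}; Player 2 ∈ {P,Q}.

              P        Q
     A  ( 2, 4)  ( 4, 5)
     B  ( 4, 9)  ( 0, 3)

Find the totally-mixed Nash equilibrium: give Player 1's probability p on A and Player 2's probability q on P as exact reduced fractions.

P1 indiff ⇒ q·2+(1-q)·4 = q·4+(1-q)·0 ⇒ q(-2) = (1-q)(-4) ⇒ q = 2/3
P2 indiff ⇒ p·4+(1-p)·9 = p·5+(1-p)·3 ⇒ p(-1) = (1-p)(-6) ⇒ p = 6/7

P1 mixes 6/7 on A; P2 mixes 2/3 on P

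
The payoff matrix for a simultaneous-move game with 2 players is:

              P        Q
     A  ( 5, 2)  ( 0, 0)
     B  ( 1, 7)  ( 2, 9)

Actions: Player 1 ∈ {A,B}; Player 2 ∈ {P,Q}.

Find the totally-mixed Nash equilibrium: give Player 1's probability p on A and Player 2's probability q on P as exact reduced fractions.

P1 indiff ⇒ q·5+(1-q)·0 = q·1+(1-q)·2 ⇒ q(4) = (1-q)(2) ⇒ q = 1/3
P2 indiff ⇒ p·2+(1-p)·7 = p·0+(1-p)·9 ⇒ p(2) = (1-p)(2) ⇒ p = 1/2

p=1/2, q=1/3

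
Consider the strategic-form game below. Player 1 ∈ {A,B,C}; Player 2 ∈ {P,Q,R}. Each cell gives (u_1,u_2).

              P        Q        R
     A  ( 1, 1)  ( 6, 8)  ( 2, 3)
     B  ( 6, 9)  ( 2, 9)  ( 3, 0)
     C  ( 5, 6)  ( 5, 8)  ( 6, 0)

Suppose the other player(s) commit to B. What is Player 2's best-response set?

u_2(P vs B) = 9
u_2(Q vs B) = 9
u_2(R vs B) = 0
max payoff 9 at {P,Q}

P2 best: {P,Q}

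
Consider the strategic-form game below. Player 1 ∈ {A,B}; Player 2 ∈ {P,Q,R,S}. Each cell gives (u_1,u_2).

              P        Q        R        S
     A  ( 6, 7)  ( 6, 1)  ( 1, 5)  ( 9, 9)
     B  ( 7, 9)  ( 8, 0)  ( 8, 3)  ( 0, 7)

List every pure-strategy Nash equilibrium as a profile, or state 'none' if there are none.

(A,P): not NE [P1→B gives 7>6; P2→S gives 9>7]
(A,Q): not NE [P1→B gives 8>6; P2→S gives 9>1]
(A,R): not NE [P1→B gives 8>1; P2→S gives 9>5]
(A,S): NE
(B,P): NE
(B,Q): not NE [P2→P gives 9>0]
(B,R): not NE [P2→P gives 9>3]
(B,S): not NE [P1→A gives 9>0; P2→P gives 9>7]

PSNE = {(A,S), (B,P)}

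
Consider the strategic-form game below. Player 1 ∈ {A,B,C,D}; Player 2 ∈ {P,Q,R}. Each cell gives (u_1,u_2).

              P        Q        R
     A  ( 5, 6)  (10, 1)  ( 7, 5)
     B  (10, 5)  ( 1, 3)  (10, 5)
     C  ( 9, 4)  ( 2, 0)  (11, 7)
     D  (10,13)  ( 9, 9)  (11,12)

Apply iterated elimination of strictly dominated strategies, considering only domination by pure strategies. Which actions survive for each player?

Survivors P1:{B,C,D} P2:{P,R}

P2 drop Q (P beats it: A:6>1 B:5>3 C:4>0 D:13>9)
P1 drop A (B beats it: P:10>5 R:10>7)
P1→{B,C,D} P2→{P,R}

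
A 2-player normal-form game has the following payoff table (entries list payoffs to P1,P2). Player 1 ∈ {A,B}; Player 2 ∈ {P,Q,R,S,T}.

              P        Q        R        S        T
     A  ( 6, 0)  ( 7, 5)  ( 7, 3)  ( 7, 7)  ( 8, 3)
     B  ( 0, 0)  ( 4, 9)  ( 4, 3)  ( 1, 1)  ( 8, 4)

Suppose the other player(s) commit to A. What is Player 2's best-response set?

u_2(P vs A) = 0
u_2(Q vs A) = 5
u_2(R vs A) = 3
u_2(S vs A) = 7
u_2(T vs A) = 3
max payoff 7 at {S}

BR_2 = {S}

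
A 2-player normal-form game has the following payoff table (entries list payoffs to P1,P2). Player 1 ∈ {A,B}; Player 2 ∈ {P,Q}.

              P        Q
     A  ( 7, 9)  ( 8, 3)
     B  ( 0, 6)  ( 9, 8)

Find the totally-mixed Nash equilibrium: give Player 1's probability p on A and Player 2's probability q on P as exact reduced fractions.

P1 mixes 1/4 on A; P2 mixes 1/8 on P

P1 indiff ⇒ q·7+(1-q)·8 = q·0+(1-q)·9 ⇒ q(7) = (1-q)(1) ⇒ q = 1/8
P2 indiff ⇒ p·9+(1-p)·6 = p·3+(1-p)·8 ⇒ p(6) = (1-p)(2) ⇒ p = 1/4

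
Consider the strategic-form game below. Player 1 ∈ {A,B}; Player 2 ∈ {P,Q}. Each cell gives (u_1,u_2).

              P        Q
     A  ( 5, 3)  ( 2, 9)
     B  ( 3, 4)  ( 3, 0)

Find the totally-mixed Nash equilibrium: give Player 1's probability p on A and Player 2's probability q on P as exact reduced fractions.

P1 indiff ⇒ q·5+(1-q)·2 = q·3+(1-q)·3 ⇒ q(2) = (1-q)(1) ⇒ q = 1/3
P2 indiff ⇒ p·3+(1-p)·4 = p·9+(1-p)·0 ⇒ p(-6) = (1-p)(-4) ⇒ p = 2/5

p=2/5, q=1/3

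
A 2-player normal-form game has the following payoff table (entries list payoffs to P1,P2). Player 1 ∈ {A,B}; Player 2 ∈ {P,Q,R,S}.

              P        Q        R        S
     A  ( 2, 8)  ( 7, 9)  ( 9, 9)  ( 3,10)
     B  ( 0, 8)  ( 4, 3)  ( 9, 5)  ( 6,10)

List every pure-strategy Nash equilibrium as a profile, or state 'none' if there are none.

(A,P): not NE [P2→S gives 10>8]
(A,Q): not NE [P2→S gives 10>9]
(A,R): not NE [P2→S gives 10>9]
(A,S): not NE [P1→B gives 6>3]
(B,P): not NE [P1→A gives 2>0; P2→S gives 10>8]
(B,Q): not NE [P1→A gives 7>4; P2→S gives 10>3]
(B,R): not NE [P2→S gives 10>5]
(B,S): NE

Nash profiles: (B,S)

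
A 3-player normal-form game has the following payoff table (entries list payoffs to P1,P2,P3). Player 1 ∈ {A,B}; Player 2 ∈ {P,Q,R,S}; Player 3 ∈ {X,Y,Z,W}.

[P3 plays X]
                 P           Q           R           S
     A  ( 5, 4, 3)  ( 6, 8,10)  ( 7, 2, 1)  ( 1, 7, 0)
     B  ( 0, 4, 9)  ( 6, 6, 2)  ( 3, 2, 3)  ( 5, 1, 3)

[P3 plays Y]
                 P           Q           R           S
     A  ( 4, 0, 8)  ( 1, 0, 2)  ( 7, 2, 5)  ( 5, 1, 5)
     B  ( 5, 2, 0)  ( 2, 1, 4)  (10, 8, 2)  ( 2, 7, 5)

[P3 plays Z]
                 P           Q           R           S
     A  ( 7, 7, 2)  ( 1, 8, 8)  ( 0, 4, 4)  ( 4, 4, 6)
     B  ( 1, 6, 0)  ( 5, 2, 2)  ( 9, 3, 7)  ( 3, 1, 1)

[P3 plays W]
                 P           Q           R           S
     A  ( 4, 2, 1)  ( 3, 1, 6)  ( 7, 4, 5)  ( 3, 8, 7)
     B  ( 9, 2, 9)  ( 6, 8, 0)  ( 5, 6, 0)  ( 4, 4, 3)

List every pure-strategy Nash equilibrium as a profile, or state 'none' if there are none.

PSNE = {(A,Q,X)}

(A,P,X): not NE [P2→Q gives 8>4; P3→Y gives 8>3]
(A,P,Y): not NE [P1→B gives 5>4; P2→R gives 2>0]
(A,P,Z): not NE [P2→Q gives 8>7; P3→Y gives 8>2]
(A,P,W): not NE [P1→B gives 9>4; P2→S gives 8>2; P3→Y gives 8>1]
(A,Q,X): NE
(A,Q,Y): not NE [P1→B gives 2>1; P2→R gives 2>0; P3→X gives 10>2]
(A,Q,Z): not NE [P1→B gives 5>1; P3→X gives 10>8]
(A,Q,W): not NE [P1→B gives 6>3; P2→S gives 8>1; P3→X gives 10>6]
(A,R,X): not NE [P2→Q gives 8>2; P3→W gives 5>1]
(A,R,Y): not NE [P1→B gives 10>7]
(A,R,Z): not NE [P1→B gives 9>0; P2→Q gives 8>4; P3→W gives 5>4]
(A,R,W): not NE [P2→S gives 8>4]
(A,S,X): not NE [P1→B gives 5>1; P2→Q gives 8>7; P3→W gives 7>0]
(A,S,Y): not NE [P2→R gives 2>1; P3→W gives 7>5]
(A,S,Z): not NE [P2→Q gives 8>4; P3→W gives 7>6]
(A,S,W): not NE [P1→B gives 4>3]
(B,P,X): not NE [P1→A gives 5>0; P2→Q gives 6>4]
(B,P,Y): not NE [P2→R gives 8>2; P3→W gives 9>0]
(B,P,Z): not NE [P1→A gives 7>1; P3→W gives 9>0]
(B,P,W): not NE [P2→Q gives 8>2]
(B,Q,X): not NE [P3→Y gives 4>2]
(B,Q,Y): not NE [P2→R gives 8>1]
(B,Q,Z): not NE [P2→P gives 6>2; P3→Y gives 4>2]
(B,Q,W): not NE [P3→Y gives 4>0]
(B,R,X): not NE [P1→A gives 7>3; P2→Q gives 6>2; P3→Z gives 7>3]
(B,R,Y): not NE [P3→Z gives 7>2]
(B,R,Z): not NE [P2→P gives 6>3]
(B,R,W): not NE [P1→A gives 7>5; P2→Q gives 8>6; P3→Z gives 7>0]
(B,S,X): not NE [P2→Q gives 6>1; P3→Y gives 5>3]
(B,S,Y): not NE [P1→A gives 5>2; P2→R gives 8>7]
(B,S,Z): not NE [P1→A gives 4>3; P2→P gives 6>1; P3→Y gives 5>1]
(B,S,W): not NE [P2→Q gives 8>4; P3→Y gives 5>3]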